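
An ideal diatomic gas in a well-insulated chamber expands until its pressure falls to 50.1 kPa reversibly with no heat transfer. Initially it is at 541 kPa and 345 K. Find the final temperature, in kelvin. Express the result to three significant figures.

T₂ ≈ 175 K

Adiabatic: T₂/T₁ = (P₂/P₁)^((γ−1)/γ).
For a diatomic ideal gas γ = 7/5, so (γ−1)/γ = 2/7.
T₂ = 345 × (50.1/541)^(2/7) = 174.8 K.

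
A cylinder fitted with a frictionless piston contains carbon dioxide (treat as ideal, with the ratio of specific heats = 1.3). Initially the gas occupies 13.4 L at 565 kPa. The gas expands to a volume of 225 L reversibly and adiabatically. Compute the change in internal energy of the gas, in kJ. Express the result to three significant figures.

P₂ = P₁(V₁/V₂)^γ = 565×(13.4/225)^(1.3) = 14.44 kPa.
For a reversible adiabat, W_by_gas = (P₁V₁ − P₂V₂)/(γ−1).
W_by = (565000×0.0134 − 14440×0.225) / (0.3) = 14410 J.
Q = 0 ⇒ ΔU = −W_by = -14410 J.

ΔU ≈ -14.4 kJ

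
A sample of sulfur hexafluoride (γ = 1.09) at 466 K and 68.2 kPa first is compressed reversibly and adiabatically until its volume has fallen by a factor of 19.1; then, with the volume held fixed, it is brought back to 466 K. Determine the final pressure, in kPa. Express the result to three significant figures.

P₃ ≈ 1300 kPa

Adiabatic step (PV^γ = const): P₂ = 68.2×19.1^(1.09) = 1699 kPa; T₂ = 466×19.1^(0.09) = 607.7 K.
Isochoric: P₃ = P₂(T₃/T₂) = 1699 × (466/607.7) = 1303 kPa.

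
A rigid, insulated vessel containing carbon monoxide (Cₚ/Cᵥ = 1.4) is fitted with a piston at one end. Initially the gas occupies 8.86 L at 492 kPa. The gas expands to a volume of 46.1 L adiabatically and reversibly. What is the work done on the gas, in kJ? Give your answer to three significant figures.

W ≈ -5.26 kJ

P₂ = P₁(V₁/V₂)^γ = 492×(8.86/46.1)^(1.4) = 48.89 kPa.
For a reversible adiabat, W_by_gas = (P₁V₁ − P₂V₂)/(γ−1).
W_by = (492000×0.00886 − 48890×0.0461) / (0.4) = 5264 J.
W_on_gas = −W_by = -5264 J.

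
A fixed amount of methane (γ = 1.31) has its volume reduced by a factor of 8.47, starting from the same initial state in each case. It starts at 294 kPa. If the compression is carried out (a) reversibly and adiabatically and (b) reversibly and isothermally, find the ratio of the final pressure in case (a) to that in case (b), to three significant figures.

P_adiabatic / P_isothermal ≈ 1.94

Isothermal: P_b = P₁(V₁/V₂) = 294×8.47.
Adiabatic: P_a = P₁(V₁/V₂)^γ = 294×8.47^(1.31).
P_a/P_b = (V₁/V₂)^(γ−1) = 8.47^(0.31) = 1.939.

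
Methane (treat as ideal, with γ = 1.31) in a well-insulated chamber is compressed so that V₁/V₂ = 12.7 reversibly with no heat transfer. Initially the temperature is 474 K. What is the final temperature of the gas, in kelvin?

Adiabatic: T₁V₁^(γ−1) = T₂V₂^(γ−1) ⇒ T₂ = T₁ (V₁/V₂)^(γ−1).
T₂ = 474 × 12.7^(0.31) = 1042 K.

T₂ ≈ 1040 K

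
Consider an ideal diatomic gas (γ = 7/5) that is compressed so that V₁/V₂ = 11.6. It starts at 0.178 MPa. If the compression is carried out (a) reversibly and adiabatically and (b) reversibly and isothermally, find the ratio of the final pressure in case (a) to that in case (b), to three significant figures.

Isothermal: P_b = P₁(V₁/V₂) = 0.178×11.6.
Adiabatic: P_a = P₁(V₁/V₂)^γ = 0.178×11.6^(7/5).
P_a/P_b = (V₁/V₂)^(γ−1) = 11.6^(2/5) = 2.666.

P_adiabatic / P_isothermal ≈ 2.67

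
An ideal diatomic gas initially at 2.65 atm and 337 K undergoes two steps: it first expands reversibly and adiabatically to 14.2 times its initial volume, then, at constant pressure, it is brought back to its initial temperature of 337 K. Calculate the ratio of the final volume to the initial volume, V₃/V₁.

V₃/V₁ ≈ 41.0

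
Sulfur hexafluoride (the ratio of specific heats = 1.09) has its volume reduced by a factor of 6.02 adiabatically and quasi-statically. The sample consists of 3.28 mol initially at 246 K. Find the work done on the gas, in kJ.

W ≈ 13.1 kJ

For a reversible adiabat TV^(γ−1) is constant, so T₂ = T₁ (V₁/V₂)^(γ−1).
T₂ = 246 × 6.02^(0.09) = 289.1 K.
Q = 0, so ΔU = W_on_gas = nCᵥΔT with Cᵥ = R/(γ−1) = 92.38 J/(mol·K).
ΔU = 3.28 × 92.38 × (289.1 − 246) = 13070 J.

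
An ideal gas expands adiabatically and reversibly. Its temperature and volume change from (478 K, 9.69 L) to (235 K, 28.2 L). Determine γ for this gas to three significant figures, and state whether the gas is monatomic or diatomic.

TV^(γ−1) = const ⇒ γ − 1 = ln(T₂/T₁) / ln(V₁/V₂).
γ = 1 + ln(235/478) / ln(9.69/28.2) = 1.665.
γ ≈ 1.66 is close to 5/3, so the gas is monatomic.

γ ≈ 1.66; monatomic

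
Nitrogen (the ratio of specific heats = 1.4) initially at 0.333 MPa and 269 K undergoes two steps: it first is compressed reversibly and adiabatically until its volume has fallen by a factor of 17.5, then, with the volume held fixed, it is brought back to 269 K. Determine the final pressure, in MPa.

P₃ ≈ 5.83 MPa

Adiabatic step (PV^γ = const): P₂ = 0.333×17.5^(1.4) = 18.31 MPa; T₂ = 269×17.5^(0.4) = 845.2 K.
Isochoric: P₃ = P₂(T₃/T₂) = 18.31 × (269/845.2) = 5.828 MPa.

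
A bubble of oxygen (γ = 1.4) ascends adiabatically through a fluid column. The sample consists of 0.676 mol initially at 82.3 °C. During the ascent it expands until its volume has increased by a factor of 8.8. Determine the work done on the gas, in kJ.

Adiabatic: T₁V₁^(γ−1) = T₂V₂^(γ−1) ⇒ T₂ = T₁ (V₁/V₂)^(γ−1).
T₁ = 82.3 °C = 355.4 K.
T₂ = 355.4 × (1/8.8)^(0.4) = 148.9 K.
Q = 0, so ΔU = W_on_gas = nCᵥΔT with Cᵥ = R/(γ−1) = 20.79 J/(mol·K).
ΔU = 0.676 × 20.79 × (148.9 − 355.4) = -2902 J.

W ≈ -2.90 kJ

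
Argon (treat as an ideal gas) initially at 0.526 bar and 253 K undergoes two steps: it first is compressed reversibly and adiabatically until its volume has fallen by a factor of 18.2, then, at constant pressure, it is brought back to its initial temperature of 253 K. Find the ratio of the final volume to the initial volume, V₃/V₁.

V₃/V₁ ≈ 0.00794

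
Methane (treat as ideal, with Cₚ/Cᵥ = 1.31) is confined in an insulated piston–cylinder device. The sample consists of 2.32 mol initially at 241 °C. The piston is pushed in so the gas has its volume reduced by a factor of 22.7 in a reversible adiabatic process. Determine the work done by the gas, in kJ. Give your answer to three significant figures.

W ≈ -52.2 kJ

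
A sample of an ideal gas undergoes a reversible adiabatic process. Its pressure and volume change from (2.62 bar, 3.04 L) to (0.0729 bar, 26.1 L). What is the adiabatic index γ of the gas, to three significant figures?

γ ≈ 1.67

PV^γ = const ⇒ γ = ln(P₂/P₁) / ln(V₁/V₂).
γ = ln(0.0729/2.62) / ln(3.04/26.1) = 1.666.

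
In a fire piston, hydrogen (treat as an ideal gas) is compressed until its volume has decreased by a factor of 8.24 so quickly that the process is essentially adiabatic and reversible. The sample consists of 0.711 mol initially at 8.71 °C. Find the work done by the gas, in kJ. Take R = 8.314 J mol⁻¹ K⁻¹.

W ≈ -5.52 kJ

Adiabatic: T₁V₁^(γ−1) = T₂V₂^(γ−1) ⇒ T₂ = T₁ (V₁/V₂)^(γ−1).
γ = 7/5 for a diatomic ideal gas, so γ−1 = 2/5.
T₁ = 8.71 °C = 281.9 K.
T₂ = 281.9 × 8.24^(2/5) = 655.2 K.
Q = 0, so ΔU = W_on_gas = nCᵥΔT with Cᵥ = R/(γ−1) = 20.79 J/(mol·K).
ΔU = 0.711 × 20.79 × (655.2 − 281.9) = 5518 J.
Work done by the gas = −ΔU = -5518 J.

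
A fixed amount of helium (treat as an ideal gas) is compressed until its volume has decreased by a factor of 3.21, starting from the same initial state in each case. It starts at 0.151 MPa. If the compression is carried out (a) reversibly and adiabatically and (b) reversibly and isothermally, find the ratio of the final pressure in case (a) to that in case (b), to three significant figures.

P_adiabatic / P_isothermal ≈ 2.18

For a monatomic ideal gas γ = 5/3.
Isothermal: P_b = P₁(V₁/V₂) = 0.151×3.21.
Adiabatic: P_a = P₁(V₁/V₂)^γ = 0.151×3.21^(5/3).
P_a/P_b = (V₁/V₂)^(γ−1) = 3.21^(2/3) = 2.176.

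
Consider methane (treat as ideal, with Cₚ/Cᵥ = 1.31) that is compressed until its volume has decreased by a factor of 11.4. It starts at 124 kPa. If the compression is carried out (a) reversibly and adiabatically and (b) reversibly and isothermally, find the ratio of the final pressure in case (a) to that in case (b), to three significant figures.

Isothermal: P_b = P₁(V₁/V₂) = 124×11.4.
Adiabatic: P_a = P₁(V₁/V₂)^γ = 124×11.4^(1.31).
P_a/P_b = (V₁/V₂)^(γ−1) = 11.4^(0.31) = 2.126.

P_adiabatic / P_isothermal ≈ 2.13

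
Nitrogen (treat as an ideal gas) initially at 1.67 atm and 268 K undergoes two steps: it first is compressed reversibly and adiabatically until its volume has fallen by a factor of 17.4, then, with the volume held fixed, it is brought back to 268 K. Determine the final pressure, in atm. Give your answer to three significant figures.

P₃ ≈ 29.1 atm

For a diatomic ideal gas γ = 7/5.
Adiabatic step (PV^γ = const): P₂ = 1.67×17.4^(7/5) = 91.09 atm; T₂ = 268×17.4^(2/5) = 840.1 K.
Isochoric: P₃ = P₂(T₃/T₂) = 91.09 × (268/840.1) = 29.06 atm.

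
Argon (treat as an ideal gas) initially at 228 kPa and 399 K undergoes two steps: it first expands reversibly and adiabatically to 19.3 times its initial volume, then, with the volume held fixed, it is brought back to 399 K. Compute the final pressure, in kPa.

P₃ ≈ 11.8 kPa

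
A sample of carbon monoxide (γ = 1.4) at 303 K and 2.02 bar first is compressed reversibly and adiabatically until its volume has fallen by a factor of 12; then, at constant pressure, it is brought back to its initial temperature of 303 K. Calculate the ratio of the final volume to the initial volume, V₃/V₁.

V₃/V₁ ≈ 0.0308

Adiabatic step: V₂/V₁ = 0.08333; T₂ = T₁·12^(0.4) = 818.7 K.
Isobaric step: V₃/V₂ = T₃/T₂ = 303/818.7.
V₃/V₁ = (V₂/V₁)(V₃/V₂) = 0.08333 × (303/818.7) = 0.03084.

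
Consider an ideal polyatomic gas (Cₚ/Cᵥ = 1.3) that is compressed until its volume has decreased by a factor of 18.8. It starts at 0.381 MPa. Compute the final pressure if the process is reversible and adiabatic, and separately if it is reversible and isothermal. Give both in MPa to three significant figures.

Isothermal: P₂ = P₁(V₁/V₂) = 0.381×18.8 = 7.163 MPa.
Adiabatic: P₂ = P₁(V₁/V₂)^γ = 0.381×18.8^(1.3) = 17.27 MPa.

adiabatic: 17.3 MPa; isothermal: 7.16 MPa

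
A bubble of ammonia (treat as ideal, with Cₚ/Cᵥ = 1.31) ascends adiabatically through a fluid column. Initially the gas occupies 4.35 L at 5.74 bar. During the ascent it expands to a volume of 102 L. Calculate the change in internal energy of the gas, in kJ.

ΔU ≈ -5.03 kJ

P₂ = P₁(V₁/V₂)^γ = 5.74×(4.35/102)^(1.31) = 0.09206 bar.
For a reversible adiabat, W_by_gas = (P₁V₁ − P₂V₂)/(γ−1).
W_by = (574000×0.00435 − 9206×0.102) / (0.31) = 5025 J.
Q = 0 ⇒ ΔU = −W_by = -5025 J.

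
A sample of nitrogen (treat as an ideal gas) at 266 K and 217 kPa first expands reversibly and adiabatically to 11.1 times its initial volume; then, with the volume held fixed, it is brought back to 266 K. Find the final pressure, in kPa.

For a diatomic ideal gas γ = 7/5.
Adiabatic step (PV^γ = const): P₂ = 217×(1/11.1)^(7/5) = 7.465 kPa; T₂ = 266×(1/11.1)^(2/5) = 101.6 K.
Isochoric: P₃ = P₂(T₃/T₂) = 7.465 × (266/101.6) = 19.55 kPa.

P₃ ≈ 19.5 kPa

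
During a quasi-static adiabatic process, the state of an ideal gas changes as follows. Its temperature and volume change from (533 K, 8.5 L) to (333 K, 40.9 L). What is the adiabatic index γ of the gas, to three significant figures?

γ ≈ 1.30

TV^(γ−1) = const ⇒ γ − 1 = ln(T₂/T₁) / ln(V₁/V₂).
γ = 1 + ln(333/533) / ln(8.5/40.9) = 1.299.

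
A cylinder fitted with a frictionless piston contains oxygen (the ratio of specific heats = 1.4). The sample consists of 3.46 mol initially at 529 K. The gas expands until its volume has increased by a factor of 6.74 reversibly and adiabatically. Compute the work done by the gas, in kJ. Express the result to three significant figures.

W ≈ 20.3 kJ

For a reversible adiabat TV^(γ−1) is constant, so T₂ = T₁ (V₁/V₂)^(γ−1).
T₂ = 529 × (1/6.74)^(0.4) = 246.6 K.
Q = 0, so ΔU = W_on_gas = nCᵥΔT with Cᵥ = R/(γ−1) = 20.79 J/(mol·K).
ΔU = 3.46 × 20.79 × (246.6 − 529) = -20310 J.
Work done by the gas = −ΔU = 20310 J.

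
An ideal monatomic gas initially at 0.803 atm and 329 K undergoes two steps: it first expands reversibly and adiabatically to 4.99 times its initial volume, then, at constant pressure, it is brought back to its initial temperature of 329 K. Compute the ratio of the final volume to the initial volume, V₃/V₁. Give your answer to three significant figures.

V₃/V₁ ≈ 14.6

For a monatomic ideal gas γ = 5/3.
Adiabatic step: V₂/V₁ = 4.99; T₂ = T₁·(1/4.99)^(2/3) = 112.7 K.
Isobaric step: V₃/V₂ = T₃/T₂ = 329/112.7.
V₃/V₁ = (V₂/V₁)(V₃/V₂) = 4.99 × (329/112.7) = 14.57.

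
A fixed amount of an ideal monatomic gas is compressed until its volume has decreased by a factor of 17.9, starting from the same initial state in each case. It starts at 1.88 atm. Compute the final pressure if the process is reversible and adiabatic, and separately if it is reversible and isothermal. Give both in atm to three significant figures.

adiabatic: 230 atm; isothermal: 33.7 atm

For a monatomic ideal gas γ = 5/3.
Isothermal: P₂ = P₁(V₁/V₂) = 1.88×17.9 = 33.65 atm.
Adiabatic: P₂ = P₁(V₁/V₂)^γ = 1.88×17.9^(5/3) = 230.3 atm.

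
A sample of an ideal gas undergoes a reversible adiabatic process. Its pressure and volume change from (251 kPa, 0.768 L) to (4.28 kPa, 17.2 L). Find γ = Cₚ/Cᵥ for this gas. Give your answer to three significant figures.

γ ≈ 1.31

PV^γ = const ⇒ γ = ln(P₂/P₁) / ln(V₁/V₂).
γ = ln(4.28/251) / ln(0.768/17.2) = 1.31.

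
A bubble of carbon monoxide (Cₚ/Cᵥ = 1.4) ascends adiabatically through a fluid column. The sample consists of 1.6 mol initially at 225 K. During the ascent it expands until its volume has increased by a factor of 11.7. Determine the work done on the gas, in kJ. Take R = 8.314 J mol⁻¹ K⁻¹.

W ≈ -4.69 kJ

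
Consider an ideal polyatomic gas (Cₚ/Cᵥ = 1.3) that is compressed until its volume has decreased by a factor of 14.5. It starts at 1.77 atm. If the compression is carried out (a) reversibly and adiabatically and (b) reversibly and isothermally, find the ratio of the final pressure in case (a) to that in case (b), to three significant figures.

P_adiabatic / P_isothermal ≈ 2.23

Isothermal: P_b = P₁(V₁/V₂) = 1.77×14.5.
Adiabatic: P_a = P₁(V₁/V₂)^γ = 1.77×14.5^(1.3).
P_a/P_b = (V₁/V₂)^(γ−1) = 14.5^(0.3) = 2.231.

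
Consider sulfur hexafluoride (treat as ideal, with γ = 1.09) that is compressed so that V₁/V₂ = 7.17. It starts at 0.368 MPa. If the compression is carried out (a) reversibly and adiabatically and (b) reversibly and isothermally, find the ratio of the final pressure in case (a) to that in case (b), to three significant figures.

P_adiabatic / P_isothermal ≈ 1.19

Isothermal: P_b = P₁(V₁/V₂) = 0.368×7.17.
Adiabatic: P_a = P₁(V₁/V₂)^γ = 0.368×7.17^(1.09).
P_a/P_b = (V₁/V₂)^(γ−1) = 7.17^(0.09) = 1.194.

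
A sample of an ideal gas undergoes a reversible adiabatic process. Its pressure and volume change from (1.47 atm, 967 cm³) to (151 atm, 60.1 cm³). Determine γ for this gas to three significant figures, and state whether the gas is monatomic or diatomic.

PV^γ = const ⇒ γ = ln(P₂/P₁) / ln(V₁/V₂).
γ = ln(151/1.47) / ln(967/60.1) = 1.667.
γ ≈ 1.67 is close to 5/3, so the gas is monatomic.

γ ≈ 1.67; monatomic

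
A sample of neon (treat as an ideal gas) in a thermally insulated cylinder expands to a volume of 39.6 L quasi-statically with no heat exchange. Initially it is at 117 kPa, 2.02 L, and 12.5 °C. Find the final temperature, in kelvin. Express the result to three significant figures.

T₂ ≈ 39.3 K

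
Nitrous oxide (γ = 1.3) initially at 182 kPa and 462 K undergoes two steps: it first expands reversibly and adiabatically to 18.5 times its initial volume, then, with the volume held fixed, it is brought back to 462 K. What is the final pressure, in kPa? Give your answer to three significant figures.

Adiabatic step (PV^γ = const): P₂ = 182×(1/18.5)^(1.3) = 4.1 kPa; T₂ = 462×(1/18.5)^(0.3) = 192.5 K.
Isochoric: P₃ = P₂(T₃/T₂) = 4.1 × (462/192.5) = 9.838 kPa.

P₃ ≈ 9.84 kPa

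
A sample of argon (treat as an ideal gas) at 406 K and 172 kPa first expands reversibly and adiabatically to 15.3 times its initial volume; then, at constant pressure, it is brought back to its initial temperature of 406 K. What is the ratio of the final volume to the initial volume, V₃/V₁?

V₃/V₁ ≈ 94.3

For a monatomic ideal gas γ = 5/3.
Adiabatic step: V₂/V₁ = 15.3; T₂ = T₁·(1/15.3)^(2/3) = 65.88 K.
Isobaric step: V₃/V₂ = T₃/T₂ = 406/65.88.
V₃/V₁ = (V₂/V₁)(V₃/V₂) = 15.3 × (406/65.88) = 94.29.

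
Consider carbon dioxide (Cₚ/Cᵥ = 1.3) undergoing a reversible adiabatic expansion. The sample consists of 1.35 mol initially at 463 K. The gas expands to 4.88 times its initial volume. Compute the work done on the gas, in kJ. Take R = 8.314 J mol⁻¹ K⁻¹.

W ≈ -6.56 kJ

Adiabatic: T₁V₁^(γ−1) = T₂V₂^(γ−1) ⇒ T₂ = T₁ (V₁/V₂)^(γ−1).
T₂ = 463 × (1/4.88)^(0.3) = 287.8 K.
Q = 0, so ΔU = W_on_gas = nCᵥΔT with Cᵥ = R/(γ−1) = 27.71 J/(mol·K).
ΔU = 1.35 × 27.71 × (287.8 − 463) = -6556 J.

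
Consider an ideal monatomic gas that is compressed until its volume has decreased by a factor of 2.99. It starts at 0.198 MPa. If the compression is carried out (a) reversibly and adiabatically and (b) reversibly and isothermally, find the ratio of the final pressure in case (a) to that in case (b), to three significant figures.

P_adiabatic / P_isothermal ≈ 2.08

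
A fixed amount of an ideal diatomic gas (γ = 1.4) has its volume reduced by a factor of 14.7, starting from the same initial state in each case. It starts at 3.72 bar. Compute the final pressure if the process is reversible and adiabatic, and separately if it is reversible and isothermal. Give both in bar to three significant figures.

adiabatic: 160 bar; isothermal: 54.7 bar

Isothermal: P₂ = P₁(V₁/V₂) = 3.72×14.7 = 54.68 bar.
Adiabatic: P₂ = P₁(V₁/V₂)^γ = 3.72×14.7^(1.4) = 160.2 bar.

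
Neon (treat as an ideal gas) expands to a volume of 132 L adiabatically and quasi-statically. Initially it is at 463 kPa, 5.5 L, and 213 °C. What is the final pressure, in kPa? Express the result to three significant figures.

P₂ ≈ 2.32 kPa

Adiabatic: P₁V₁^γ = P₂V₂^γ ⇒ P₂ = P₁ (V₁/V₂)^γ.
γ = 5/3 for a monatomic ideal gas.
P₂ = 463 × (5.5/132)^(5/3) = 2.319 kPa.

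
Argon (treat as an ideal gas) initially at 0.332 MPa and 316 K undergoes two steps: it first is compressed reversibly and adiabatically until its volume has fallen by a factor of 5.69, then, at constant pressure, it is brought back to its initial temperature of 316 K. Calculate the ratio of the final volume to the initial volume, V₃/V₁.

V₃/V₁ ≈ 0.0551

For a monatomic ideal gas γ = 5/3.
Adiabatic step: V₂/V₁ = 0.1757; T₂ = T₁·5.69^(2/3) = 1007 K.
Isobaric step: V₃/V₂ = T₃/T₂ = 316/1007.
V₃/V₁ = (V₂/V₁)(V₃/V₂) = 0.1757 × (316/1007) = 0.05514.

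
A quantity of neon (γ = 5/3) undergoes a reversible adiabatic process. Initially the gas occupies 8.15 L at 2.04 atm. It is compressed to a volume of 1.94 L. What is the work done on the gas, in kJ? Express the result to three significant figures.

W ≈ 4.05 kJ

P₂ = P₁(V₁/V₂)^γ = 2.04×(8.15/1.94)^(5/3) = 22.31 atm.
For a reversible adiabat, W_by_gas = (P₁V₁ − P₂V₂)/(γ−1).
W_by = (206700×0.00815 − 2.261×10^6×0.00194) / (2/3) = -4052 J.
W_on_gas = −W_by = 4052 J.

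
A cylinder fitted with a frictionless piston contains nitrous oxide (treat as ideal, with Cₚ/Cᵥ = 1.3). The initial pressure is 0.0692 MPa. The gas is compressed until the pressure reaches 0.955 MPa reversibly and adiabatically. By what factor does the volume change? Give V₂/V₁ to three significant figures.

V₂/V₁ ≈ 0.133

From PV^γ = const, V₂/V₁ = (P₁/P₂)^(1/γ).
V₂/V₁ = (0.0692/0.955)^(0.769) = 0.1328.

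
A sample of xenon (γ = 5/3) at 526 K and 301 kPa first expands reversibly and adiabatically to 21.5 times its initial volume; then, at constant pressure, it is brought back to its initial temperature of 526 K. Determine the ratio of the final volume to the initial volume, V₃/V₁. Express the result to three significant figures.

V₃/V₁ ≈ 166

Adiabatic step: V₂/V₁ = 21.5; T₂ = T₁·(1/21.5)^(2/3) = 68.03 K.
Isobaric step: V₃/V₂ = T₃/T₂ = 526/68.03.
V₃/V₁ = (V₂/V₁)(V₃/V₂) = 21.5 × (526/68.03) = 166.2.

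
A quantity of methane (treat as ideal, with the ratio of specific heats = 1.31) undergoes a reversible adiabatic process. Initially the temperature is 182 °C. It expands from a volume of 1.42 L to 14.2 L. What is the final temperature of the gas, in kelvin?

T₂ ≈ 223 K

Adiabatic: T₁V₁^(γ−1) = T₂V₂^(γ−1) ⇒ T₂ = T₁ (V₁/V₂)^(γ−1).
T₁ = 182 °C = 455.1 K.
T₂ = 455.1 × (1.42/14.2)^(0.31) = 222.9 K.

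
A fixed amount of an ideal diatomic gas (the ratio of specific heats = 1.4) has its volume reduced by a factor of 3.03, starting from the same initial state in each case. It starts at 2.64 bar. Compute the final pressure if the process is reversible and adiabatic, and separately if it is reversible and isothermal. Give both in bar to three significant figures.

Isothermal: P₂ = P₁(V₁/V₂) = 2.64×3.03 = 7.999 bar.
Adiabatic: P₂ = P₁(V₁/V₂)^γ = 2.64×3.03^(1.4) = 12.46 bar.

adiabatic: 12.5 bar; isothermal: 8.00 bar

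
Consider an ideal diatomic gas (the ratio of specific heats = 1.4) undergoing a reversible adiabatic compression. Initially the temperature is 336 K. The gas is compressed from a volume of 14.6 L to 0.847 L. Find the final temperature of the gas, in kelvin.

Adiabatic: T₁V₁^(γ−1) = T₂V₂^(γ−1) ⇒ T₂ = T₁ (V₁/V₂)^(γ−1).
T₂ = 336 × (14.6/0.847)^(0.4) = 1049 K.

T₂ ≈ 1050 K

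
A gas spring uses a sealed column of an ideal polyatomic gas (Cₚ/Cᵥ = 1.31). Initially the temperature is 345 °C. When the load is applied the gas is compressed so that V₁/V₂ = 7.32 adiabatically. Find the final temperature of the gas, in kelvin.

T₂ ≈ 1150 K

Adiabatic: T₁V₁^(γ−1) = T₂V₂^(γ−1) ⇒ T₂ = T₁ (V₁/V₂)^(γ−1).
T₁ = 345 °C = 618.1 K.
T₂ = 618.1 × 7.32^(0.31) = 1146 K.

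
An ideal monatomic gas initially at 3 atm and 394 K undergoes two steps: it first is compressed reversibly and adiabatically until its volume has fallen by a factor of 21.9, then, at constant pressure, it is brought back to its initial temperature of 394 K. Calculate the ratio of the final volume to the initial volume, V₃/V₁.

For a monatomic ideal gas γ = 5/3.
Adiabatic step: V₂/V₁ = 0.04566; T₂ = T₁·21.9^(2/3) = 3084 K.
Isobaric step: V₃/V₂ = T₃/T₂ = 394/3084.
V₃/V₁ = (V₂/V₁)(V₃/V₂) = 0.04566 × (394/3084) = 0.005833.

V₃/V₁ ≈ 0.00583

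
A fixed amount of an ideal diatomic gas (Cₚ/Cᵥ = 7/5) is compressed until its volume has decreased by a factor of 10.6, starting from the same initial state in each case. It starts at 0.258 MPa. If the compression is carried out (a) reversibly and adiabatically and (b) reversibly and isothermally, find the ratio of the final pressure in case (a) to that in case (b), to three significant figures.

P_adiabatic / P_isothermal ≈ 2.57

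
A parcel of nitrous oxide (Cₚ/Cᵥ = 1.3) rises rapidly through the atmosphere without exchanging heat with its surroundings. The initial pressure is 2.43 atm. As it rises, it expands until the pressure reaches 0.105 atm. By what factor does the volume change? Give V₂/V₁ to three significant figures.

V₂/V₁ ≈ 11.2

From PV^γ = const, V₂/V₁ = (P₁/P₂)^(1/γ).
V₂/V₁ = (2.43/0.105)^(0.769) = 11.21.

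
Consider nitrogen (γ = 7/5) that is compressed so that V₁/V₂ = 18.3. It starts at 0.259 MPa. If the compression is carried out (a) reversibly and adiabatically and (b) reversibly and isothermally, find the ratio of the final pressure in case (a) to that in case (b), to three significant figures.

P_adiabatic / P_isothermal ≈ 3.20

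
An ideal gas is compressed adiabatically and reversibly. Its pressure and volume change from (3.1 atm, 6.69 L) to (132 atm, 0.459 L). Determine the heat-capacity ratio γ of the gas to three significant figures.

γ ≈ 1.40

PV^γ = const ⇒ γ = ln(P₂/P₁) / ln(V₁/V₂).
γ = ln(132/3.1) / ln(6.69/0.459) = 1.4.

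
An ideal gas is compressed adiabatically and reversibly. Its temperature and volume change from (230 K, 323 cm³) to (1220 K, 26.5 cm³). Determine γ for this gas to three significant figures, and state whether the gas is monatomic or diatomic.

γ ≈ 1.67; monatomic

TV^(γ−1) = const ⇒ γ − 1 = ln(T₂/T₁) / ln(V₁/V₂).
γ = 1 + ln(1220/230) / ln(323/26.5) = 1.667.
γ ≈ 1.67 is close to 5/3, so the gas is monatomic.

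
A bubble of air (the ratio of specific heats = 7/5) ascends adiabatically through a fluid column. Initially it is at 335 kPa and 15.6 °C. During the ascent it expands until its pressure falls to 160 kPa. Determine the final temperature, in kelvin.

T₂ ≈ 234 K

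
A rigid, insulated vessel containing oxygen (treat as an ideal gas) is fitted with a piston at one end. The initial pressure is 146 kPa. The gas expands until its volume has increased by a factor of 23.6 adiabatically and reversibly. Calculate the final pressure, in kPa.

P₂ ≈ 1.75 kPa

Adiabatic: P₁V₁^γ = P₂V₂^γ ⇒ P₂ = P₁ (V₁/V₂)^γ.
For a diatomic ideal gas γ = 7/5.
P₂ = 146 × (1/23.6)^(7/5) = 1.747 kPa.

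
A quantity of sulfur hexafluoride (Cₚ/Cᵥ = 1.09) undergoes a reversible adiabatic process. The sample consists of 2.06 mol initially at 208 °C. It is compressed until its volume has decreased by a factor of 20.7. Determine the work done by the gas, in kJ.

W ≈ -28.7 kJ

Adiabatic: T₁V₁^(γ−1) = T₂V₂^(γ−1) ⇒ T₂ = T₁ (V₁/V₂)^(γ−1).
T₁ = 208 °C = 481.1 K.
T₂ = 481.1 × 20.7^(0.09) = 632 K.
Q = 0, so ΔU = W_on_gas = nCᵥΔT with Cᵥ = R/(γ−1) = 92.38 J/(mol·K).
ΔU = 2.06 × 92.38 × (632 − 481.1) = 28710 J.
Work done by the gas = −ΔU = -28710 J.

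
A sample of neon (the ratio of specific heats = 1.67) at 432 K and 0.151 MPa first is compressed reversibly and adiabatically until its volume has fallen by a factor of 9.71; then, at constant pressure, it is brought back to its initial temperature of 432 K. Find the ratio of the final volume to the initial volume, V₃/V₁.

V₃/V₁ ≈ 0.0225

Adiabatic step: V₂/V₁ = 0.103; T₂ = T₁·9.71^(0.67) = 1981 K.
Isobaric step: V₃/V₂ = T₃/T₂ = 432/1981.
V₃/V₁ = (V₂/V₁)(V₃/V₂) = 0.103 × (432/1981) = 0.02246.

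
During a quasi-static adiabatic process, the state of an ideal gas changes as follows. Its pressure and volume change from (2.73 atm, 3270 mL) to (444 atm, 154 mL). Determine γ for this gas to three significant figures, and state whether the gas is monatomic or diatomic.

PV^γ = const ⇒ γ = ln(P₂/P₁) / ln(V₁/V₂).
γ = ln(444/2.73) / ln(3270/154) = 1.666.
γ ≈ 1.67 is close to 5/3, so the gas is monatomic.

γ ≈ 1.67; monatomic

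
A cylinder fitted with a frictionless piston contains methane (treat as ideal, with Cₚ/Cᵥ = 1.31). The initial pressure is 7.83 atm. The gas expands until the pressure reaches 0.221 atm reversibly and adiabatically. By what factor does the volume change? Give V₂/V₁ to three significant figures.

V₂/V₁ ≈ 15.2

From PV^γ = const, V₂/V₁ = (P₁/P₂)^(1/γ).
V₂/V₁ = (7.83/0.221)^(0.763) = 15.23.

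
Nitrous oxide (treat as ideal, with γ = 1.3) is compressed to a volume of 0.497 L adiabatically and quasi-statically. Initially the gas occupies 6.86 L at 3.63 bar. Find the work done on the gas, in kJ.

W ≈ 9.94 kJ

P₂ = P₁(V₁/V₂)^γ = 3.63×(6.86/0.497)^(1.3) = 110.1 bar.
For a reversible adiabat, W_by_gas = (P₁V₁ − P₂V₂)/(γ−1).
W_by = (363000×0.00686 − 1.101×10^7×0.000497) / (0.3) = -9943 J.
W_on_gas = −W_by = 9943 J.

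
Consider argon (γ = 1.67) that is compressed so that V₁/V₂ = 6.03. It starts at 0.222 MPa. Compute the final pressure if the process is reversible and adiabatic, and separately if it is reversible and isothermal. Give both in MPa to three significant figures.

adiabatic: 4.46 MPa; isothermal: 1.34 MPa

Isothermal: P₂ = P₁(V₁/V₂) = 0.222×6.03 = 1.339 MPa.
Adiabatic: P₂ = P₁(V₁/V₂)^γ = 0.222×6.03^(1.67) = 4.462 MPa.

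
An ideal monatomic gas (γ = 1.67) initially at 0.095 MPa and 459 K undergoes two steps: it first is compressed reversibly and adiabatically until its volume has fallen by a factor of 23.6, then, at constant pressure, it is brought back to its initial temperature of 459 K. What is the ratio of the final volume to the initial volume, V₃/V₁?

Adiabatic step: V₂/V₁ = 0.04237; T₂ = T₁·23.6^(0.67) = 3816 K.
Isobaric step: V₃/V₂ = T₃/T₂ = 459/3816.
V₃/V₁ = (V₂/V₁)(V₃/V₂) = 0.04237 × (459/3816) = 0.005096.

V₃/V₁ ≈ 0.00510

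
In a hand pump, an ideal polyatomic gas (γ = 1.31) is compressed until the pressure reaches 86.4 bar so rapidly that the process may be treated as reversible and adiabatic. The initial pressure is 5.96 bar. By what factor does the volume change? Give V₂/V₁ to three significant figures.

V₂/V₁ ≈ 0.130

From PV^γ = const, V₂/V₁ = (P₁/P₂)^(1/γ).
V₂/V₁ = (5.96/86.4)^(0.763) = 0.1299.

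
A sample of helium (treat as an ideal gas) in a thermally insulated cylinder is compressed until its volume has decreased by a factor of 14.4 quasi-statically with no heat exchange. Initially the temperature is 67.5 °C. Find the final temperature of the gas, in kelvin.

T₂ ≈ 2020 K

Adiabatic: T₁V₁^(γ−1) = T₂V₂^(γ−1) ⇒ T₂ = T₁ (V₁/V₂)^(γ−1).
For a monatomic ideal gas γ = 5/3, so γ−1 = 2/3.
T₁ = 67.5 °C = 340.6 K.
T₂ = 340.6 × 14.4^(2/3) = 2016 K.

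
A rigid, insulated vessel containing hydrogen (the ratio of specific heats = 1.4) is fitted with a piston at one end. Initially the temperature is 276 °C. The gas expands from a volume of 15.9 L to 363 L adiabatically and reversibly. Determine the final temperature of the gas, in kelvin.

T₂ ≈ 157 K

Adiabatic: T₁V₁^(γ−1) = T₂V₂^(γ−1) ⇒ T₂ = T₁ (V₁/V₂)^(γ−1).
T₁ = 276 °C = 549.1 K.
T₂ = 549.1 × (15.9/363)^(0.4) = 157.1 K.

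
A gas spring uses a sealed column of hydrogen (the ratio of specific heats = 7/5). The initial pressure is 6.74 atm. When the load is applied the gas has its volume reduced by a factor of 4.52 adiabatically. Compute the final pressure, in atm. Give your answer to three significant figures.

Adiabatic: P₁V₁^γ = P₂V₂^γ ⇒ P₂ = P₁ (V₁/V₂)^γ.
P₂ = 6.74 × 4.52^(7/5) = 55.7 atm.

P₂ ≈ 55.7 atm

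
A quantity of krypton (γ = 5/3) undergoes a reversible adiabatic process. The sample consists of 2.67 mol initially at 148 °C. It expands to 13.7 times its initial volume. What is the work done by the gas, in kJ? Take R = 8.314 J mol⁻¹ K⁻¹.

W ≈ 11.6 kJ

For a reversible adiabat TV^(γ−1) is constant, so T₂ = T₁ (V₁/V₂)^(γ−1).
T₁ = 148 °C = 421.1 K.
T₂ = 421.1 × (1/13.7)^(2/3) = 73.56 K.
Q = 0, so ΔU = W_on_gas = nCᵥΔT with Cᵥ = R/(γ−1) = 12.47 J/(mol·K).
ΔU = 2.67 × 12.47 × (73.56 − 421.1) = -11570 J.
Work done by the gas = −ΔU = 11570 J.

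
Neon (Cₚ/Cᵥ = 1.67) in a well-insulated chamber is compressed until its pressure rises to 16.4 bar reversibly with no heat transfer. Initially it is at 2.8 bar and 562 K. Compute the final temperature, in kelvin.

T₂ ≈ 1140 K

Along an adiabat T P^((1−γ)/γ) is constant, so T₂ = T₁ (P₂/P₁)^((γ−1)/γ).
T₂ = 562 × (16.4/2.8)^(0.401) = 1142 K.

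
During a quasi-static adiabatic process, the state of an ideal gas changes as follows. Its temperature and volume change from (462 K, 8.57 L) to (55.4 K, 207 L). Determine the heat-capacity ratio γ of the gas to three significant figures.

γ ≈ 1.67

TV^(γ−1) = const ⇒ γ − 1 = ln(T₂/T₁) / ln(V₁/V₂).
γ = 1 + ln(55.4/462) / ln(8.57/207) = 1.666.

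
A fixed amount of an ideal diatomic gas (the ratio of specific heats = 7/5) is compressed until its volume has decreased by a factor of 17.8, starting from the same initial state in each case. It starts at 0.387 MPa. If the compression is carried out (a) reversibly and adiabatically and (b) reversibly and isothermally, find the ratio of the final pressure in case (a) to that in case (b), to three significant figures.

P_adiabatic / P_isothermal ≈ 3.16

Isothermal: P_b = P₁(V₁/V₂) = 0.387×17.8.
Adiabatic: P_a = P₁(V₁/V₂)^γ = 0.387×17.8^(7/5).
P_a/P_b = (V₁/V₂)^(γ−1) = 17.8^(2/5) = 3.164.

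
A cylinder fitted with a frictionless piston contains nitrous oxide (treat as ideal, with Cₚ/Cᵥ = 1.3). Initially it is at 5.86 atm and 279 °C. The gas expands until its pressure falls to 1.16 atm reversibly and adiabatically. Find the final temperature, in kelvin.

T₂ ≈ 380 K

Along an adiabat T P^((1−γ)/γ) is constant, so T₂ = T₁ (P₂/P₁)^((γ−1)/γ).
T₁ = 279 °C = 552.1 K.
T₂ = 552.1 × (1.16/5.86)^(0.231) = 379.9 K.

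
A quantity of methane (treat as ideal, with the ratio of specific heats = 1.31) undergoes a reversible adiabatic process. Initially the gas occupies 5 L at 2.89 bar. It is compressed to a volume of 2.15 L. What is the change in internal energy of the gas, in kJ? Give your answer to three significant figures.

P₂ = P₁(V₁/V₂)^γ = 2.89×(5/2.15)^(1.31) = 8.731 bar.
For a reversible adiabat, W_by_gas = (P₁V₁ − P₂V₂)/(γ−1).
W_by = (289000×0.005 − 873100×0.00215) / (0.31) = -1394 J.
Q = 0 ⇒ ΔU = −W_by = 1394 J.

ΔU ≈ 1.39 kJ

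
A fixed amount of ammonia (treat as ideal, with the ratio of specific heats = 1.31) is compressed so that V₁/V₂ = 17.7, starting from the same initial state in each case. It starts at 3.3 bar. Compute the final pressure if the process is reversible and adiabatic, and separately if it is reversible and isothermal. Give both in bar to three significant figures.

adiabatic: 142 bar; isothermal: 58.4 bar

Isothermal: P₂ = P₁(V₁/V₂) = 3.3×17.7 = 58.41 bar.
Adiabatic: P₂ = P₁(V₁/V₂)^γ = 3.3×17.7^(1.31) = 142.4 bar.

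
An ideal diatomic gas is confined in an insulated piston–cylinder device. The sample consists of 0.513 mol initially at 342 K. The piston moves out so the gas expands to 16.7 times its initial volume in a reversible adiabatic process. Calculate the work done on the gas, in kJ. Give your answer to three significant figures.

Adiabatic: T₁V₁^(γ−1) = T₂V₂^(γ−1) ⇒ T₂ = T₁ (V₁/V₂)^(γ−1).
γ = 7/5 for a diatomic ideal gas, so γ−1 = 2/5.
T₂ = 342 × (1/16.7)^(2/5) = 110.9 K.
Q = 0, so ΔU = W_on_gas = nCᵥΔT with Cᵥ = R/(γ−1) = 20.79 J/(mol·K).
ΔU = 0.513 × 20.79 × (110.9 − 342) = -2464 J.

W ≈ -2.46 kJ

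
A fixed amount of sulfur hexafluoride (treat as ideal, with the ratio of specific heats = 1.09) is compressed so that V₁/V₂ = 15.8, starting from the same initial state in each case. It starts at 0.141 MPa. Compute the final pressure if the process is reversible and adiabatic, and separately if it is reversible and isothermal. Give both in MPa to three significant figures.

Isothermal: P₂ = P₁(V₁/V₂) = 0.141×15.8 = 2.228 MPa.
Adiabatic: P₂ = P₁(V₁/V₂)^γ = 0.141×15.8^(1.09) = 2.856 MPa.

adiabatic: 2.86 MPa; isothermal: 2.23 MPa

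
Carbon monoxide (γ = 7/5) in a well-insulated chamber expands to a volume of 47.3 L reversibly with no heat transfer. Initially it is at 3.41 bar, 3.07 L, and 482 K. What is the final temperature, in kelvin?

For a reversible adiabat TV^(γ−1) is constant, so T₂ = T₁ (V₁/V₂)^(γ−1).
T₂ = 482 × (3.07/47.3)^(2/5) = 161.4 K.

T₂ ≈ 161 K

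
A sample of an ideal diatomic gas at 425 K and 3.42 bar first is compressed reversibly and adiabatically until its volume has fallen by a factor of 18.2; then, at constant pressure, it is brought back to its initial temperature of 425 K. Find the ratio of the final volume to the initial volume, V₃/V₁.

For a diatomic ideal gas γ = 7/5.
Adiabatic step: V₂/V₁ = 0.05495; T₂ = T₁·18.2^(2/5) = 1356 K.
Isobaric step: V₃/V₂ = T₃/T₂ = 425/1356.
V₃/V₁ = (V₂/V₁)(V₃/V₂) = 0.05495 × (425/1356) = 0.01721.

V₃/V₁ ≈ 0.0172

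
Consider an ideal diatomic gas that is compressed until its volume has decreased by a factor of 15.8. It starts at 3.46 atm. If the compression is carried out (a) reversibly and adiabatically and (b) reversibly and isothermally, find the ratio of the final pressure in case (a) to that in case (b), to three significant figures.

P_adiabatic / P_isothermal ≈ 3.02

For a diatomic ideal gas γ = 7/5.
Isothermal: P_b = P₁(V₁/V₂) = 3.46×15.8.
Adiabatic: P_a = P₁(V₁/V₂)^γ = 3.46×15.8^(7/5).
P_a/P_b = (V₁/V₂)^(γ−1) = 15.8^(2/5) = 3.016.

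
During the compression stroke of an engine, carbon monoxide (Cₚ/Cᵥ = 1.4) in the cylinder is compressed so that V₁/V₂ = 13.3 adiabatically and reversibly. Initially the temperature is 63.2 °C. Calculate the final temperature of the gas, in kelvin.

Adiabatic: T₁V₁^(γ−1) = T₂V₂^(γ−1) ⇒ T₂ = T₁ (V₁/V₂)^(γ−1).
T₁ = 63.2 °C = 336.3 K.
T₂ = 336.3 × 13.3^(0.4) = 947 K.

T₂ ≈ 947 K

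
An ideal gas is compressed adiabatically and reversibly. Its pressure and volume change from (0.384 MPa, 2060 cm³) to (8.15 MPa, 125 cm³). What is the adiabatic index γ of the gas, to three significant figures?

γ ≈ 1.09

PV^γ = const ⇒ γ = ln(P₂/P₁) / ln(V₁/V₂).
γ = ln(8.15/0.384) / ln(2060/125) = 1.09.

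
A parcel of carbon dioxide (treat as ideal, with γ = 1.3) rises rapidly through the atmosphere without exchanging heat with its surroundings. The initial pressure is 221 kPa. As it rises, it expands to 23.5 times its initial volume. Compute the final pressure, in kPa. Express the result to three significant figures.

Since PV^γ is constant along a reversible adiabat, P₂ = P₁ (V₁/V₂)^γ.
P₂ = 221 × (1/23.5)^(1.3) = 3.648 kPa.

P₂ ≈ 3.65 kPa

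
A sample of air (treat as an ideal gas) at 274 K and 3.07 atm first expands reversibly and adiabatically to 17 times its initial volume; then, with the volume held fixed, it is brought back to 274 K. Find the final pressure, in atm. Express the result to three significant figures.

P₃ ≈ 0.181 atm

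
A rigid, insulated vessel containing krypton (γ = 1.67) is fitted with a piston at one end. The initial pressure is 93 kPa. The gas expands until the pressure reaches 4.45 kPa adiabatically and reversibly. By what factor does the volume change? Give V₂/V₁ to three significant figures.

From PV^γ = const, V₂/V₁ = (P₁/P₂)^(1/γ).
V₂/V₁ = (93/4.45)^(0.599) = 6.173.

V₂/V₁ ≈ 6.17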